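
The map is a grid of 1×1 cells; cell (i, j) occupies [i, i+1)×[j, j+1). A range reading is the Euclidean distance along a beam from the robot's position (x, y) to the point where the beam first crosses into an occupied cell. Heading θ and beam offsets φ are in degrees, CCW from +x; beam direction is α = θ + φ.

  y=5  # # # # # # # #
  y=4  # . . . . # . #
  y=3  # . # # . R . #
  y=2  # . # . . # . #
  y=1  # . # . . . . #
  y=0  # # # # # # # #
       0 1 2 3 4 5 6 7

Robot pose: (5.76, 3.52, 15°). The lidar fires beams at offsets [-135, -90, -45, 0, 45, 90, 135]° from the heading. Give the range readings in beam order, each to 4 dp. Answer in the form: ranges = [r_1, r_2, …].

beam 1: φ=-135°, α=240°
  d=(-0.5000,-0.8660)  start (5,3)  tX=1.5200 tY=0.6004  stride 1/|dx|=2.0000 1/|dy|=1.1547
    cross y-line → (5,2), t=0.6004 (wall)
  → r_1 = 0.6004
beam 2: φ=-90°, α=285°
  d=(0.2588,-0.9659)  start (5,3)  tX=0.9273 tY=0.5383  stride 1/|dx|=3.8637 1/|dy|=1.0353
    cross y-line → (5,2), t=0.5383 (wall)
  → r_2 = 0.5383
beam 3: φ=-45°, α=330°
  d=(0.8660,-0.5000)  start (5,3)  tX=0.2771 tY=1.0400  stride 1/|dx|=1.1547 1/|dy|=2.0000
    cross x-line → (6,3), t=0.2771
    cross y-line → (6,2), t=1.0400
    cross x-line → (7,2), t=1.4318 (wall)
  → r_3 = 1.4318
beam 4: φ=0°, α=15°
  d=(0.9659,0.2588)  start (5,3)  tX=0.2485 tY=1.8546  stride 1/|dx|=1.0353 1/|dy|=3.8637
    cross x-line → (6,3), t=0.2485
    cross x-line → (7,3), t=1.2837 (wall)
  → r_4 = 1.2837
beam 5: φ=45°, α=60°
  d=(0.5000,0.8660)  start (5,3)  tX=0.4800 tY=0.5543  stride 1/|dx|=2.0000 1/|dy|=1.1547
    cross x-line → (6,3), t=0.4800
    cross y-line → (6,4), t=0.5543
    cross y-line → (6,5), t=1.7090 (wall)
  → r_5 = 1.7090
beam 6: φ=90°, α=105°
  d=(-0.2588,0.9659)  start (5,3)  tX=2.9364 tY=0.4969  stride 1/|dx|=3.8637 1/|dy|=1.0353
    cross y-line → (5,4), t=0.4969 (wall)
  → r_6 = 0.4969
beam 7: φ=135°, α=150°
  d=(-0.8660,0.5000)  start (5,3)  tX=0.8776 tY=0.9600  stride 1/|dx|=1.1547 1/|dy|=2.0000
    cross x-line → (4,3), t=0.8776
    cross y-line → (4,4), t=0.9600
    cross x-line → (3,4), t=2.0323
    cross y-line → (3,5), t=2.9600 (wall)
  → r_7 = 2.9600

ranges = [0.6004, 0.5383, 1.4318, 1.2837, 1.7090, 0.4969, 2.9600]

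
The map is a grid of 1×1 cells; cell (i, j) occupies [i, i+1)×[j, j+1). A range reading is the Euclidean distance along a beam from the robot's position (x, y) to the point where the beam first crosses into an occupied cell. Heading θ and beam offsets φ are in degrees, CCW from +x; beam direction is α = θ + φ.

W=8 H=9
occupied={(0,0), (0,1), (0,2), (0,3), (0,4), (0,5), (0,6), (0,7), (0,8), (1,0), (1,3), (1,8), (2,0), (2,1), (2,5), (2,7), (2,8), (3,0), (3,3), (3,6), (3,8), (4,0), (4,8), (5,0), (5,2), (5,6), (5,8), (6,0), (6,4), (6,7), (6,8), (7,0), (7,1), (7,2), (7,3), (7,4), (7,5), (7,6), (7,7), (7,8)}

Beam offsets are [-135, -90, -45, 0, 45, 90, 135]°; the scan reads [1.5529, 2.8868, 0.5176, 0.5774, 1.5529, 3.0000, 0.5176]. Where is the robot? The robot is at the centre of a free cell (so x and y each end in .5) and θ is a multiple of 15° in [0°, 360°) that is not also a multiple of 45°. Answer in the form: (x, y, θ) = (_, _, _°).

The pose lattice has 32·16 = 512 candidates. Test each by forward raycasting.
  (6.5, 3.5, 120°): beam 1 = 0.5176 ≠ 1.5529 ✗
  (5.5, 4.5, 285°): beam 1 = 2.8868 ≠ 1.5529 ✗
  (3.5, 1.5, 255°): beam 1 = 5.0000 ≠ 1.5529 ✗
  …
  (2.5, 3.5, 30°): r_1=1.5529, r_2=2.8868, r_3=0.5176, r_4=0.5774, r_5=1.5529, r_6=3.0000, r_7=0.5176 — all match ✓
No second candidate reproduces the full scan.

(x, y, θ) = (2.5, 3.5, 30°)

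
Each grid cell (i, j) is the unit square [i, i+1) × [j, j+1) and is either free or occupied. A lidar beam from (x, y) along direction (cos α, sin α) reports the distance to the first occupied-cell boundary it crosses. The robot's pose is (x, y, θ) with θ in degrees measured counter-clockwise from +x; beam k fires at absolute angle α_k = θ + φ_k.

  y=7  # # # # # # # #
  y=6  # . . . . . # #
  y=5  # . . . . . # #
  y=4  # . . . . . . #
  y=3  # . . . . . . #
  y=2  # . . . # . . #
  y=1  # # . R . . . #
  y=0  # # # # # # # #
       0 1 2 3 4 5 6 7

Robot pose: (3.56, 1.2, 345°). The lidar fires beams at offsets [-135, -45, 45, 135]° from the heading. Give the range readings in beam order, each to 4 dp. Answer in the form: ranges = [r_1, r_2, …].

ranges = [0.4000, 0.2309, 1.6000, 5.1200]

beam 1: φ=-135°, α=210°
  direction (-0.8660, -0.5000); cell (3,1); t to first gridline: x 0.6466, y 0.4000 (then +1.1547 / +2.0000)
    (3,0) via y @ 0.4000  # hit
  → r_1 = 0.4000
beam 2: φ=-45°, α=300°
  direction (0.5000, -0.8660); cell (3,1); t to first gridline: x 0.8800, y 0.2309 (then +2.0000 / +1.1547)
    (3,0) via y @ 0.2309  # hit
  → r_2 = 0.2309
beam 3: φ=45°, α=30°
  direction (0.8660, 0.5000); cell (3,1); t to first gridline: x 0.5081, y 1.6000 (then +1.1547 / +2.0000)
    (4,1) via x @ 0.5081
    (4,2) via y @ 1.6000  # hit
  → r_3 = 1.6000
beam 4: φ=135°, α=120°
  direction (-0.5000, 0.8660); cell (3,1); t to first gridline: x 1.1200, y 0.9238 (then +2.0000 / +1.1547)
    (3,2) via y @ 0.9238
    (2,2) via x @ 1.1200
    (2,3) via y @ 2.0785
    (1,3) via x @ 3.1200
    (1,4) via y @ 3.2332
    (1,5) via y @ 4.3879
    (0,5) via x @ 5.1200  # hit
  → r_4 = 5.1200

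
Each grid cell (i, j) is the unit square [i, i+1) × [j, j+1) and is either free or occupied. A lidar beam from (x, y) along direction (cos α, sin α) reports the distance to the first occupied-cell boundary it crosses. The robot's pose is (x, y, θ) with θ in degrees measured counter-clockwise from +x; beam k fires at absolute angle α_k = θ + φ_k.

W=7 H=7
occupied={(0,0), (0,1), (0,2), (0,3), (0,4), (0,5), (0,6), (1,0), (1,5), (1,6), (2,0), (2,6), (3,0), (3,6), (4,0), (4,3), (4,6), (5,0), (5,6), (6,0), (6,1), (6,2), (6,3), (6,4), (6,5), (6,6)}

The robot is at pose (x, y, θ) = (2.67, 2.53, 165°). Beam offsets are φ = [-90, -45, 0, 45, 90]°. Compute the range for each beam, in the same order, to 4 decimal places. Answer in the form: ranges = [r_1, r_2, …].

beam 1: φ=-90°, α=75°
  d=(0.2588,0.9659)  start (2,2)  tX=1.2750 tY=0.4866  stride 1/|dx|=3.8637 1/|dy|=1.0353
    cross y-line → (2,3), t=0.4866
    cross x-line → (3,3), t=1.2750
    cross y-line → (3,4), t=1.5219
    cross y-line → (3,5), t=2.5571
    cross y-line → (3,6), t=3.5924 (wall)
  → r_1 = 3.5924
beam 2: φ=-45°, α=120°
  d=(-0.5000,0.8660)  start (2,2)  tX=1.3400 tY=0.5427  stride 1/|dx|=2.0000 1/|dy|=1.1547
    cross y-line → (2,3), t=0.5427
    cross x-line → (1,3), t=1.3400
    cross y-line → (1,4), t=1.6974
    cross y-line → (1,5), t=2.8521 (wall)
  → r_2 = 2.8521
beam 3: φ=0°, α=165°
  d=(-0.9659,0.2588)  start (2,2)  tX=0.6936 tY=1.8159  stride 1/|dx|=1.0353 1/|dy|=3.8637
    cross x-line → (1,2), t=0.6936
    cross x-line → (0,2), t=1.7289 (wall)
  → r_3 = 1.7289
beam 4: φ=45°, α=210°
  d=(-0.8660,-0.5000)  start (2,2)  tX=0.7736 tY=1.0600  stride 1/|dx|=1.1547 1/|dy|=2.0000
    cross x-line → (1,2), t=0.7736
    cross y-line → (1,1), t=1.0600
    cross x-line → (0,1), t=1.9283 (wall)
  → r_4 = 1.9283
beam 5: φ=90°, α=255°
  d=(-0.2588,-0.9659)  start (2,2)  tX=2.5887 tY=0.5487  stride 1/|dx|=3.8637 1/|dy|=1.0353
    cross y-line → (2,1), t=0.5487
    cross y-line → (2,0), t=1.5840 (wall)
  → r_5 = 1.5840

ranges = [3.5924, 2.8521, 1.7289, 1.9283, 1.5840]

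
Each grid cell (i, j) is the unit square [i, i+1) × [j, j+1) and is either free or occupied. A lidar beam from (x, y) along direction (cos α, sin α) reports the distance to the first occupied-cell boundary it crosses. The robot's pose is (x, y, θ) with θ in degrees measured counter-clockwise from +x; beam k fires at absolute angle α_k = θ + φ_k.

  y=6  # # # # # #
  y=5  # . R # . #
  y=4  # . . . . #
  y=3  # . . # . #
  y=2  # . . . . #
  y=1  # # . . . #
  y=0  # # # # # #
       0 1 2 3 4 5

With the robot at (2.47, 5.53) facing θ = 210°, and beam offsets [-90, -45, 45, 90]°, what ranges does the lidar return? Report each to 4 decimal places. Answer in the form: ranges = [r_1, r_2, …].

ranges = [0.5427, 1.5219, 3.6545, 1.7667]

beam 1: φ=-90°, α=120°
  direction (-0.5000, 0.8660); cell (2,5); t to first gridline: x 0.9400, y 0.5427 (then +2.0000 / +1.1547)
    (2,6) via y @ 0.5427  # hit
  → r_1 = 0.5427
beam 2: φ=-45°, α=165°
  direction (-0.9659, 0.2588); cell (2,5); t to first gridline: x 0.4866, y 1.8159 (then +1.0353 / +3.8637)
    (1,5) via x @ 0.4866
    (0,5) via x @ 1.5219  # hit
  → r_2 = 1.5219
beam 3: φ=45°, α=255°
  direction (-0.2588, -0.9659); cell (2,5); t to first gridline: x 1.8159, y 0.5487 (then +3.8637 / +1.0353)
    (2,4) via y @ 0.5487
    (2,3) via y @ 1.5840
    (1,3) via x @ 1.8159
    (1,2) via y @ 2.6192
    (1,1) via y @ 3.6545  # hit
  → r_3 = 3.6545
beam 4: φ=90°, α=300°
  direction (0.5000, -0.8660); cell (2,5); t to first gridline: x 1.0600, y 0.6120 (then +2.0000 / +1.1547)
    (2,4) via y @ 0.6120
    (3,4) via x @ 1.0600
    (3,3) via y @ 1.7667  # hit
  → r_4 = 1.7667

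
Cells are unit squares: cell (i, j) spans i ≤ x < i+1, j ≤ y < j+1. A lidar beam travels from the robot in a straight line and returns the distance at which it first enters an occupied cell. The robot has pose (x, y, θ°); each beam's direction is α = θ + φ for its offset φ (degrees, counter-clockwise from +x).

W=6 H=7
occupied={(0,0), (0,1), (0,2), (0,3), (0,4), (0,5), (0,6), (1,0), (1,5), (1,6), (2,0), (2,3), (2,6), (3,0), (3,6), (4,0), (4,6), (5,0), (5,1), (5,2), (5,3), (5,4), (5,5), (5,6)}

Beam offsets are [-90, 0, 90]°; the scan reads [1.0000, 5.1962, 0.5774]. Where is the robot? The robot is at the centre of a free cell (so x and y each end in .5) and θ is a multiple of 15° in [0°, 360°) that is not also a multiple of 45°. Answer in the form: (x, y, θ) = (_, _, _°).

(x, y, θ) = (4.5, 5.5, 240°)

The pose lattice has 18·16 = 288 candidates. Test each by forward raycasting.
  (2.5, 1.5, 240°): beam 1 = 1.7321 ≠ 1.0000 ✗
  (2.5, 2.5, 105°): beam 1 = 2.5882 ≠ 1.0000 ✗
  (4.5, 4.5, 75°): beam 1 = 0.5176 ≠ 1.0000 ✗
  (2.5, 1.5, 210°): beam 1 = 3.0000 ≠ 1.0000 ✗
  (4.5, 2.5, 120°): beam 1 = 0.5774 ≠ 1.0000 ✗
  …
  (4.5, 5.5, 240°): r_1=1.0000, r_2=5.1962, r_3=0.5774 — all match ✓
Only this pose fits every beam.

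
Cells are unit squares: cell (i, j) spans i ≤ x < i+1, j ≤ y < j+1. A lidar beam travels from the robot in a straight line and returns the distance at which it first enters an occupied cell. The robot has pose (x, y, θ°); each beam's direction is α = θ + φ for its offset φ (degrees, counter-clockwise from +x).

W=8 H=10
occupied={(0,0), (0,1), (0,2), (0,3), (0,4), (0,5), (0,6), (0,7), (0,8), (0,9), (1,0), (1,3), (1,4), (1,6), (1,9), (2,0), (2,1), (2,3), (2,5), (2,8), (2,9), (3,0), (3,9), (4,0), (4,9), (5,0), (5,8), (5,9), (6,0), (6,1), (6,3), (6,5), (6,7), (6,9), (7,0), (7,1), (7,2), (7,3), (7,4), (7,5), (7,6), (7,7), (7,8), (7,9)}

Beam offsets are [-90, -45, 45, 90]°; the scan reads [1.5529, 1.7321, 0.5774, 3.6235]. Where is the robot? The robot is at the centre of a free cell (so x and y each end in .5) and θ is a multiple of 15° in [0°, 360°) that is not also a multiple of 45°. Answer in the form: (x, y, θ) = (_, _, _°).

Candidates: 36 free-cell centres × 16 headings = 576 poses. Raycast each; keep the one whose scan matches to 4 dp.
  (6.5, 2.5, 165°): beam 1 = 0.5176 ≠ 1.5529 ✗
  (5.5, 5.5, 120°): beam 1 = 0.5774 ≠ 1.5529 ✗
  (1.5, 7.5, 210°): beam 1 = 1.0000 ≠ 1.5529 ✗
  …
  (2.5, 2.5, 255°): r_1=1.5529, r_2=1.7321, r_3=0.5774, r_4=3.6235 — all match ✓
Unique over the lattice → pose = (2.5, 2.5, 255°).

(x, y, θ) = (2.5, 2.5, 255°)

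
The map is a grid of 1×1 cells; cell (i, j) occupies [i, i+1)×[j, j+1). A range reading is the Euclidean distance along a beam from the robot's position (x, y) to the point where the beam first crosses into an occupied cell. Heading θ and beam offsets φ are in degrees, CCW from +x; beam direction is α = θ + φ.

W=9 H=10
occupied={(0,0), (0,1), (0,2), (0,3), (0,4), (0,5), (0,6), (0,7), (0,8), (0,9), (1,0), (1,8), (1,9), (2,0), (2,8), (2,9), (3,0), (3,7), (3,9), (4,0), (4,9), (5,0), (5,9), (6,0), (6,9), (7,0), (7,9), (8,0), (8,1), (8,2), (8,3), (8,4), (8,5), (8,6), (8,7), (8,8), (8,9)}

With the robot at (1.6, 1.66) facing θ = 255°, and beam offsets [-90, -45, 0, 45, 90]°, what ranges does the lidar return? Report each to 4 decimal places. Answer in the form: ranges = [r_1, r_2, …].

beam 1: φ=-90°, α=165°
  direction (-0.9659, 0.2588); cell (1,1); t to first gridline: x 0.6212, y 1.3137 (then +1.0353 / +3.8637)
    (0,1) via x @ 0.6212  # hit
  → r_1 = 0.6212
beam 2: φ=-45°, α=210°
  direction (-0.8660, -0.5000); cell (1,1); t to first gridline: x 0.6928, y 1.3200 (then +1.1547 / +2.0000)
    (0,1) via x @ 0.6928  # hit
  → r_2 = 0.6928
beam 3: φ=0°, α=255°
  direction (-0.2588, -0.9659); cell (1,1); t to first gridline: x 2.3182, y 0.6833 (then +3.8637 / +1.0353)
    (1,0) via y @ 0.6833  # hit
  → r_3 = 0.6833
beam 4: φ=45°, α=300°
  direction (0.5000, -0.8660); cell (1,1); t to first gridline: x 0.8000, y 0.7621 (then +2.0000 / +1.1547)
    (1,0) via y @ 0.7621  # hit
  → r_4 = 0.7621
beam 5: φ=90°, α=345°
  direction (0.9659, -0.2588); cell (1,1); t to first gridline: x 0.4141, y 2.5500 (then +1.0353 / +3.8637)
    (2,1) via x @ 0.4141
    (3,1) via x @ 1.4494
    (4,1) via x @ 2.4847
    (4,0) via y @ 2.5500  # hit
  → r_5 = 2.5500

ranges = [0.6212, 0.6928, 0.6833, 0.7621, 2.5500]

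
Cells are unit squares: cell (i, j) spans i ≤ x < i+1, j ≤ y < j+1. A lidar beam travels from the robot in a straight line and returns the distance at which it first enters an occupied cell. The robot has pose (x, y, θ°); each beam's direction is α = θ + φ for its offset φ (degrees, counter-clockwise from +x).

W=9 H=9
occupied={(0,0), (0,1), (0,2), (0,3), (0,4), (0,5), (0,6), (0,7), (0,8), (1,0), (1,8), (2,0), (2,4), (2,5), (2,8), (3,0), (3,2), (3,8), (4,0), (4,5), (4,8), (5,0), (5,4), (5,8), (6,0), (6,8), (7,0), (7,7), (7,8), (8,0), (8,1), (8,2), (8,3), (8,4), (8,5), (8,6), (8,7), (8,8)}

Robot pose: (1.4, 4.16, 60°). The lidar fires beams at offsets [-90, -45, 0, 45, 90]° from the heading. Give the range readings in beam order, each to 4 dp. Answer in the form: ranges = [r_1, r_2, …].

beam 1: φ=-90°, α=330°
  dir = (cos 330°, sin 330°) = (0.8660, -0.5000); from cell (1,4)
  next x-line at t=0.6928, next y-line at t=0.3200; Δt_x=1.1547, Δt_y=2.0000
    y: enter (1,3) at t=0.3200
    x: enter (2,3) at t=0.6928
    x: enter (3,3) at t=1.8475
    y: enter (3,2) at t=2.3200 ← occupied
  → r_1 = 2.3200
beam 2: φ=-45°, α=15°
  dir = (cos 15°, sin 15°) = (0.9659, 0.2588); from cell (1,4)
  next x-line at t=0.6212, next y-line at t=3.2455; Δt_x=1.0353, Δt_y=3.8637
    x: enter (2,4) at t=0.6212 ← occupied
  → r_2 = 0.6212
beam 3: φ=0°, α=60°
  dir = (cos 60°, sin 60°) = (0.5000, 0.8660); from cell (1,4)
  next x-line at t=1.2000, next y-line at t=0.9699; Δt_x=2.0000, Δt_y=1.1547
    y: enter (1,5) at t=0.9699
    x: enter (2,5) at t=1.2000 ← occupied
  → r_3 = 1.2000
beam 4: φ=45°, α=105°
  dir = (cos 105°, sin 105°) = (-0.2588, 0.9659); from cell (1,4)
  next x-line at t=1.5455, next y-line at t=0.8696; Δt_x=3.8637, Δt_y=1.0353
    y: enter (1,5) at t=0.8696
    x: enter (0,5) at t=1.5455 ← occupied
  → r_4 = 1.5455
beam 5: φ=90°, α=150°
  dir = (cos 150°, sin 150°) = (-0.8660, 0.5000); from cell (1,4)
  next x-line at t=0.4619, next y-line at t=1.6800; Δt_x=1.1547, Δt_y=2.0000
    x: enter (0,4) at t=0.4619 ← occupied
  → r_5 = 0.4619

ranges = [2.3200, 0.6212, 1.2000, 1.5455, 0.4619]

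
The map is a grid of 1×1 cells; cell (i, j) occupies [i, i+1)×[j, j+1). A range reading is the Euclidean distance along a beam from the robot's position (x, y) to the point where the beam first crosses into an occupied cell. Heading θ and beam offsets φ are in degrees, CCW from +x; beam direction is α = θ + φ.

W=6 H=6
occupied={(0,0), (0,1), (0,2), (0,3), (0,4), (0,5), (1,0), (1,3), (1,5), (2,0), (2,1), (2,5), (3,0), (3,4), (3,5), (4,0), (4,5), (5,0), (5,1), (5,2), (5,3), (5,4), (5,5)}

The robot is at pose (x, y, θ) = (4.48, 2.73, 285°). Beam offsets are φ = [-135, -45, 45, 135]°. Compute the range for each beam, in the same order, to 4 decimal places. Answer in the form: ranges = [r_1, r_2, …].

ranges = [4.0184, 1.9976, 0.6004, 1.0400]

beam 1: φ=-135°, α=150°
  cosα=-0.8660 sinα=0.5000 | (4,2) | tMaxX 0.5543 tMaxY 0.5400 | tΔX 1.1547 tΔY 2.0000
    t=0.5400 [y] (4,3)
    t=0.5543 [x] (3,3)
    t=1.7090 [x] (2,3)
    t=2.5400 [y] (2,4)
    t=2.8637 [x] (1,4)
    t=4.0184 [x] (0,4) — stop
  → r_1 = 4.0184
beam 2: φ=-45°, α=240°
  cosα=-0.5000 sinα=-0.8660 | (4,2) | tMaxX 0.9600 tMaxY 0.8429 | tΔX 2.0000 tΔY 1.1547
    t=0.8429 [y] (4,1)
    t=0.9600 [x] (3,1)
    t=1.9976 [y] (3,0) — stop
  → r_2 = 1.9976
beam 3: φ=45°, α=330°
  cosα=0.8660 sinα=-0.5000 | (4,2) | tMaxX 0.6004 tMaxY 1.4600 | tΔX 1.1547 tΔY 2.0000
    t=0.6004 [x] (5,2) — stop
  → r_3 = 0.6004
beam 4: φ=135°, α=60°
  cosα=0.5000 sinα=0.8660 | (4,2) | tMaxX 1.0400 tMaxY 0.3118 | tΔX 2.0000 tΔY 1.1547
    t=0.3118 [y] (4,3)
    t=1.0400 [x] (5,3) — stop
  → r_4 = 1.0400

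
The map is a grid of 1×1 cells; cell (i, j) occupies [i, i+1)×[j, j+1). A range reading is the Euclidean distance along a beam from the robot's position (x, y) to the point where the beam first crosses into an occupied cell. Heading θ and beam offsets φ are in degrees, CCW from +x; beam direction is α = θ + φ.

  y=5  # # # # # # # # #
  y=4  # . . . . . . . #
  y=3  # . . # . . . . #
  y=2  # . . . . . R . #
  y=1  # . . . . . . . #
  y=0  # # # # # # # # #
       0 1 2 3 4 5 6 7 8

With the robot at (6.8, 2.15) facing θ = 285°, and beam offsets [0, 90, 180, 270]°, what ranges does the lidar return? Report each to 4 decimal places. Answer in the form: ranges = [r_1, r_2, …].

ranges = [1.1906, 1.2423, 2.9505, 4.4433]

beam 1: φ=0°, α=285°
  d=(0.2588,-0.9659)  start (6,2)  tX=0.7727 tY=0.1553  stride 1/|dx|=3.8637 1/|dy|=1.0353
    cross y-line → (6,1), t=0.1553
    cross x-line → (7,1), t=0.7727
    cross y-line → (7,0), t=1.1906 (wall)
  → r_1 = 1.1906
beam 2: φ=90°, α=15°
  d=(0.9659,0.2588)  start (6,2)  tX=0.2071 tY=3.2841  stride 1/|dx|=1.0353 1/|dy|=3.8637
    cross x-line → (7,2), t=0.2071
    cross x-line → (8,2), t=1.2423 (wall)
  → r_2 = 1.2423
beam 3: φ=180°, α=105°
  d=(-0.2588,0.9659)  start (6,2)  tX=3.0910 tY=0.8800  stride 1/|dx|=3.8637 1/|dy|=1.0353
    cross y-line → (6,3), t=0.8800
    cross y-line → (6,4), t=1.9153
    cross y-line → (6,5), t=2.9505 (wall)
  → r_3 = 2.9505
beam 4: φ=270°, α=195°
  d=(-0.9659,-0.2588)  start (6,2)  tX=0.8282 tY=0.5796  stride 1/|dx|=1.0353 1/|dy|=3.8637
    cross y-line → (6,1), t=0.5796
    cross x-line → (5,1), t=0.8282
    cross x-line → (4,1), t=1.8635
    cross x-line → (3,1), t=2.8988
    cross x-line → (2,1), t=3.9340
    cross y-line → (2,0), t=4.4433 (wall)
  → r_4 = 4.4433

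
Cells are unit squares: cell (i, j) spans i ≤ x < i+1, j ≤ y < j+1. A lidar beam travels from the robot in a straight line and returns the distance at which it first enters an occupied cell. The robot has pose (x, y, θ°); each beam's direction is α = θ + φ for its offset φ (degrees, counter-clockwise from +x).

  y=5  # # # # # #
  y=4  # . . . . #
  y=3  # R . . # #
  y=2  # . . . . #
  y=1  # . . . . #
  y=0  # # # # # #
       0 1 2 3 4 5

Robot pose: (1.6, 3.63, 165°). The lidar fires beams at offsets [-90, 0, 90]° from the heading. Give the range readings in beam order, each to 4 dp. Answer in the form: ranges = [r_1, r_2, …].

ranges = [1.4183, 0.6212, 2.3182]

beam 1: φ=-90°, α=75°
  d=(0.2588,0.9659)  start (1,3)  tX=1.5455 tY=0.3831  stride 1/|dx|=3.8637 1/|dy|=1.0353
    cross y-line → (1,4), t=0.3831
    cross y-line → (1,5), t=1.4183 (wall)
  → r_1 = 1.4183
beam 2: φ=0°, α=165°
  d=(-0.9659,0.2588)  start (1,3)  tX=0.6212 tY=1.4296  stride 1/|dx|=1.0353 1/|dy|=3.8637
    cross x-line → (0,3), t=0.6212 (wall)
  → r_2 = 0.6212
beam 3: φ=90°, α=255°
  d=(-0.2588,-0.9659)  start (1,3)  tX=2.3182 tY=0.6522  stride 1/|dx|=3.8637 1/|dy|=1.0353
    cross y-line → (1,2), t=0.6522
    cross y-line → (1,1), t=1.6875
    cross x-line → (0,1), t=2.3182 (wall)
  → r_3 = 2.3182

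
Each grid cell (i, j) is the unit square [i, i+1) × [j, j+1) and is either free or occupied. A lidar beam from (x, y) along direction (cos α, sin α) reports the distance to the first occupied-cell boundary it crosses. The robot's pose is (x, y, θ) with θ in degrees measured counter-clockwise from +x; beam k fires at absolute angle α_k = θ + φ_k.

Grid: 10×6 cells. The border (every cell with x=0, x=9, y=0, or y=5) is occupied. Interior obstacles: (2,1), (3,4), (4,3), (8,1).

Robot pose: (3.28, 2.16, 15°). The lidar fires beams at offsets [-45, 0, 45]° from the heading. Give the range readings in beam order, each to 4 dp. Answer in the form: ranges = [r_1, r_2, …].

ranges = [2.3200, 5.9218, 1.4400]

beam 1: φ=-45°, α=330°
  d=(0.8660,-0.5000)  start (3,2)  tX=0.8314 tY=0.3200  stride 1/|dx|=1.1547 1/|dy|=2.0000
    cross y-line → (3,1), t=0.3200
    cross x-line → (4,1), t=0.8314
    cross x-line → (5,1), t=1.9861
    cross y-line → (5,0), t=2.3200 (wall)
  → r_1 = 2.3200
beam 2: φ=0°, α=15°
  d=(0.9659,0.2588)  start (3,2)  tX=0.7454 tY=3.2455  stride 1/|dx|=1.0353 1/|dy|=3.8637
    cross x-line → (4,2), t=0.7454
    cross x-line → (5,2), t=1.7807
    cross x-line → (6,2), t=2.8160
    cross y-line → (6,3), t=3.2455
    cross x-line → (7,3), t=3.8512
    cross x-line → (8,3), t=4.8865
    cross x-line → (9,3), t=5.9218 (wall)
  → r_2 = 5.9218
beam 3: φ=45°, α=60°
  d=(0.5000,0.8660)  start (3,2)  tX=1.4400 tY=0.9699  stride 1/|dx|=2.0000 1/|dy|=1.1547
    cross y-line → (3,3), t=0.9699
    cross x-line → (4,3), t=1.4400 (wall)
  → r_3 = 1.4400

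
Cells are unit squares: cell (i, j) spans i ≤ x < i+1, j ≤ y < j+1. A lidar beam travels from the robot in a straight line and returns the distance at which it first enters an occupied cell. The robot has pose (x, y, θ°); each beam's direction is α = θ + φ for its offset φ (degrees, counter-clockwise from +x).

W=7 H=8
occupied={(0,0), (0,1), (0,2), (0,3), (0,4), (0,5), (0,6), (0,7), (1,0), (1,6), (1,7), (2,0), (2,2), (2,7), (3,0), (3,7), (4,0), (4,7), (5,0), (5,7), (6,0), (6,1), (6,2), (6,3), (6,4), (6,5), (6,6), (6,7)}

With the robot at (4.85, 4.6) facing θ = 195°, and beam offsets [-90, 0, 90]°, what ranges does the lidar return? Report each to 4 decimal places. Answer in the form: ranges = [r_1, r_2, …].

beam 1: φ=-90°, α=105°
  d=(-0.2588,0.9659)  start (4,4)  tX=3.2841 tY=0.4141  stride 1/|dx|=3.8637 1/|dy|=1.0353
    cross y-line → (4,5), t=0.4141
    cross y-line → (4,6), t=1.4494
    cross y-line → (4,7), t=2.4847 (wall)
  → r_1 = 2.4847
beam 2: φ=0°, α=195°
  d=(-0.9659,-0.2588)  start (4,4)  tX=0.8800 tY=2.3182  stride 1/|dx|=1.0353 1/|dy|=3.8637
    cross x-line → (3,4), t=0.8800
    cross x-line → (2,4), t=1.9153
    cross y-line → (2,3), t=2.3182
    cross x-line → (1,3), t=2.9505
    cross x-line → (0,3), t=3.9858 (wall)
  → r_2 = 3.9858
beam 3: φ=90°, α=285°
  d=(0.2588,-0.9659)  start (4,4)  tX=0.5796 tY=0.6212  stride 1/|dx|=3.8637 1/|dy|=1.0353
    cross x-line → (5,4), t=0.5796
    cross y-line → (5,3), t=0.6212
    cross y-line → (5,2), t=1.6564
    cross y-line → (5,1), t=2.6917
    cross y-line → (5,0), t=3.7270 (wall)
  → r_3 = 3.7270

ranges = [2.4847, 3.9858, 3.7270]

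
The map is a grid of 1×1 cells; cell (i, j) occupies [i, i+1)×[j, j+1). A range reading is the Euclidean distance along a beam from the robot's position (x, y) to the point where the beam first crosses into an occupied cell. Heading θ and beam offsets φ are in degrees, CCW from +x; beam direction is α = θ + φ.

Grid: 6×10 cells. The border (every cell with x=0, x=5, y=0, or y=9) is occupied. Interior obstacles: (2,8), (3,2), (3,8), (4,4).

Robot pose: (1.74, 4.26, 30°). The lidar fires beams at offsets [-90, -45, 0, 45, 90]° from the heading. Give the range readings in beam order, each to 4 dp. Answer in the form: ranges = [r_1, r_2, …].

ranges = [2.5200, 3.3750, 3.7643, 3.8719, 1.4800]

beam 1: φ=-90°, α=300°
  cosα=0.5000 sinα=-0.8660 | (1,4) | tMaxX 0.5200 tMaxY 0.3002 | tΔX 2.0000 tΔY 1.1547
    t=0.3002 [y] (1,3)
    t=0.5200 [x] (2,3)
    t=1.4549 [y] (2,2)
    t=2.5200 [x] (3,2) — stop
  → r_1 = 2.5200
beam 2: φ=-45°, α=345°
  cosα=0.9659 sinα=-0.2588 | (1,4) | tMaxX 0.2692 tMaxY 1.0046 | tΔX 1.0353 tΔY 3.8637
    t=0.2692 [x] (2,4)
    t=1.0046 [y] (2,3)
    t=1.3044 [x] (3,3)
    t=2.3397 [x] (4,3)
    t=3.3750 [x] (5,3) — stop
  → r_2 = 3.3750
beam 3: φ=0°, α=30°
  cosα=0.8660 sinα=0.5000 | (1,4) | tMaxX 0.3002 tMaxY 1.4800 | tΔX 1.1547 tΔY 2.0000
    t=0.3002 [x] (2,4)
    t=1.4549 [x] (3,4)
    t=1.4800 [y] (3,5)
    t=2.6096 [x] (4,5)
    t=3.4800 [y] (4,6)
    t=3.7643 [x] (5,6) — stop
  → r_3 = 3.7643
beam 4: φ=45°, α=75°
  cosα=0.2588 sinα=0.9659 | (1,4) | tMaxX 1.0046 tMaxY 0.7661 | tΔX 3.8637 tΔY 1.0353
    t=0.7661 [y] (1,5)
    t=1.0046 [x] (2,5)
    t=1.8014 [y] (2,6)
    t=2.8367 [y] (2,7)
    t=3.8719 [y] (2,8) — stop
  → r_4 = 3.8719
beam 5: φ=90°, α=120°
  cosα=-0.5000 sinα=0.8660 | (1,4) | tMaxX 1.4800 tMaxY 0.8545 | tΔX 2.0000 tΔY 1.1547
    t=0.8545 [y] (1,5)
    t=1.4800 [x] (0,5) — stop
  → r_5 = 1.4800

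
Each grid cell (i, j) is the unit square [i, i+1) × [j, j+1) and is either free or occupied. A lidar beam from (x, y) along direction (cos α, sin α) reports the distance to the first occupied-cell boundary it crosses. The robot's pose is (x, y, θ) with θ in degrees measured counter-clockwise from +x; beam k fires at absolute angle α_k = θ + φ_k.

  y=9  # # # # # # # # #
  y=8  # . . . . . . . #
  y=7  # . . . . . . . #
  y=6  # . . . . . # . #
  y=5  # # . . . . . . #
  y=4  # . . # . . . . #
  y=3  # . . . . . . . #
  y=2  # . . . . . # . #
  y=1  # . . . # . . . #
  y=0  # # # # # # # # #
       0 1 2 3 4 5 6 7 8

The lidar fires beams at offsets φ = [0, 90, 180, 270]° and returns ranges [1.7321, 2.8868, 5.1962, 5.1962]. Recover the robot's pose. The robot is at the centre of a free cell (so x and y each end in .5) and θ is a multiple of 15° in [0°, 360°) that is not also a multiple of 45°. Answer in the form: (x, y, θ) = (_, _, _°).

Enumerate (i+0.5, j+0.5, θ) over the 51 free cells and 16 admissible headings. For each, cast all 4 beams and compare to the given ranges.
  (3.5, 7.5, 210°): beam 1 = 2.8868 ≠ 1.7321 ✗
  (6.5, 7.5, 120°): beam 2 = 6.3509 ≠ 2.8868 ✗
  (5.5, 2.5, 150°): beam 1 = 5.0000 ≠ 1.7321 ✗
  …
  (5.5, 4.5, 300°): r_1=1.7321, r_2=2.8868, r_3=5.1962, r_4=5.1962 — all match ✓
Only this pose fits every beam.

(x, y, θ) = (5.5, 4.5, 300°)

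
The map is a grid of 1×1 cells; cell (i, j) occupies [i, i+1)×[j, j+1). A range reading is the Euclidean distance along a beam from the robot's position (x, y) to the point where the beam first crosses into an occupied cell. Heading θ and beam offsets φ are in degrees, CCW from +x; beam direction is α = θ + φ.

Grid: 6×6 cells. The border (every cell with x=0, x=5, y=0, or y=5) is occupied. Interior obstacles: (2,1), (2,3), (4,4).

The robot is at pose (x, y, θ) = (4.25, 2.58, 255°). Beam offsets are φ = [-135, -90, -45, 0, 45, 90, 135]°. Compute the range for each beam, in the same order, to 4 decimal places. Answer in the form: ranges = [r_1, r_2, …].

ranges = [2.7944, 1.6228, 1.4434, 1.6357, 1.5000, 0.7765, 0.8660]

beam 1: φ=-135°, α=120°
  dir = (cos 120°, sin 120°) = (-0.5000, 0.8660); from cell (4,2)
  next x-line at t=0.5000, next y-line at t=0.4850; Δt_x=2.0000, Δt_y=1.1547
    y: enter (4,3) at t=0.4850
    x: enter (3,3) at t=0.5000
    y: enter (3,4) at t=1.6397
    x: enter (2,4) at t=2.5000
    y: enter (2,5) at t=2.7944 ← occupied
  → r_1 = 2.7944
beam 2: φ=-90°, α=165°
  dir = (cos 165°, sin 165°) = (-0.9659, 0.2588); from cell (4,2)
  next x-line at t=0.2588, next y-line at t=1.6228; Δt_x=1.0353, Δt_y=3.8637
    x: enter (3,2) at t=0.2588
    x: enter (2,2) at t=1.2941
    y: enter (2,3) at t=1.6228 ← occupied
  → r_2 = 1.6228
beam 3: φ=-45°, α=210°
  dir = (cos 210°, sin 210°) = (-0.8660, -0.5000); from cell (4,2)
  next x-line at t=0.2887, next y-line at t=1.1600; Δt_x=1.1547, Δt_y=2.0000
    x: enter (3,2) at t=0.2887
    y: enter (3,1) at t=1.1600
    x: enter (2,1) at t=1.4434 ← occupied
  → r_3 = 1.4434
beam 4: φ=0°, α=255°
  dir = (cos 255°, sin 255°) = (-0.2588, -0.9659); from cell (4,2)
  next x-line at t=0.9659, next y-line at t=0.6005; Δt_x=3.8637, Δt_y=1.0353
    y: enter (4,1) at t=0.6005
    x: enter (3,1) at t=0.9659
    y: enter (3,0) at t=1.6357 ← occupied
  → r_4 = 1.6357
beam 5: φ=45°, α=300°
  dir = (cos 300°, sin 300°) = (0.5000, -0.8660); from cell (4,2)
  next x-line at t=1.5000, next y-line at t=0.6697; Δt_x=2.0000, Δt_y=1.1547
    y: enter (4,1) at t=0.6697
    x: enter (5,1) at t=1.5000 ← occupied
  → r_5 = 1.5000
beam 6: φ=90°, α=345°
  dir = (cos 345°, sin 345°) = (0.9659, -0.2588); from cell (4,2)
  next x-line at t=0.7765, next y-line at t=2.2409; Δt_x=1.0353, Δt_y=3.8637
    x: enter (5,2) at t=0.7765 ← occupied
  → r_6 = 0.7765
beam 7: φ=135°, α=30°
  dir = (cos 30°, sin 30°) = (0.8660, 0.5000); from cell (4,2)
  next x-line at t=0.8660, next y-line at t=0.8400; Δt_x=1.1547, Δt_y=2.0000
    y: enter (4,3) at t=0.8400
    x: enter (5,3) at t=0.8660 ← occupied
  → r_7 = 0.8660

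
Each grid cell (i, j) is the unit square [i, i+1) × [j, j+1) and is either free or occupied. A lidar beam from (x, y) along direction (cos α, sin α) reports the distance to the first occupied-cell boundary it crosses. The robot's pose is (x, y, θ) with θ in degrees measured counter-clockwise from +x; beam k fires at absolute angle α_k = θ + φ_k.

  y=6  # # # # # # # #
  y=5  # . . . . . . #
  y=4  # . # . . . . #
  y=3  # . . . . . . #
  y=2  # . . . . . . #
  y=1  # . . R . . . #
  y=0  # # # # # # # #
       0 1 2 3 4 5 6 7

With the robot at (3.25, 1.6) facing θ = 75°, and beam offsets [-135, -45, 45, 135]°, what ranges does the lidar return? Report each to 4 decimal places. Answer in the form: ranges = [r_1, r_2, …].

ranges = [0.6928, 4.3301, 4.5000, 1.2000]

beam 1: φ=-135°, α=300°
  cosα=0.5000 sinα=-0.8660 | (3,1) | tMaxX 1.5000 tMaxY 0.6928 | tΔX 2.0000 tΔY 1.1547
    t=0.6928 [y] (3,0) — stop
  → r_1 = 0.6928
beam 2: φ=-45°, α=30°
  cosα=0.8660 sinα=0.5000 | (3,1) | tMaxX 0.8660 tMaxY 0.8000 | tΔX 1.1547 tΔY 2.0000
    t=0.8000 [y] (3,2)
    t=0.8660 [x] (4,2)
    t=2.0207 [x] (5,2)
    t=2.8000 [y] (5,3)
    t=3.1754 [x] (6,3)
    t=4.3301 [x] (7,3) — stop
  → r_2 = 4.3301
beam 3: φ=45°, α=120°
  cosα=-0.5000 sinα=0.8660 | (3,1) | tMaxX 0.5000 tMaxY 0.4619 | tΔX 2.0000 tΔY 1.1547
    t=0.4619 [y] (3,2)
    t=0.5000 [x] (2,2)
    t=1.6166 [y] (2,3)
    t=2.5000 [x] (1,3)
    t=2.7713 [y] (1,4)
    t=3.9260 [y] (1,5)
    t=4.5000 [x] (0,5) — stop
  → r_3 = 4.5000
beam 4: φ=135°, α=210°
  cosα=-0.8660 sinα=-0.5000 | (3,1) | tMaxX 0.2887 tMaxY 1.2000 | tΔX 1.1547 tΔY 2.0000
    t=0.2887 [x] (2,1)
    t=1.2000 [y] (2,0) — stop
  → r_4 = 1.2000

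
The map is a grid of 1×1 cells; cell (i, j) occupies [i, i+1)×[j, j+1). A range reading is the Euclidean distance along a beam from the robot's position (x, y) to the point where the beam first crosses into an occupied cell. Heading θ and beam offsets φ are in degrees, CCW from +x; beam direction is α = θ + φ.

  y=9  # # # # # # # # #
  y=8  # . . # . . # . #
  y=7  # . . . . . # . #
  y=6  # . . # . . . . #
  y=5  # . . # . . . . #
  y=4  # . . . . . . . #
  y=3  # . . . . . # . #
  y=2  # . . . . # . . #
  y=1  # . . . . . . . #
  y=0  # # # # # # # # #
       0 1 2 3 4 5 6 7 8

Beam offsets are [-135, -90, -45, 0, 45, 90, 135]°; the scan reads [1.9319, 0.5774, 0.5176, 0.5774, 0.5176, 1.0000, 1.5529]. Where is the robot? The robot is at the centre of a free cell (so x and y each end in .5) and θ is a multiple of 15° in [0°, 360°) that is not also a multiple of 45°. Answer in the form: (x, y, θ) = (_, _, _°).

Enumerate (i+0.5, j+0.5, θ) over the 49 free cells and 16 admissible headings. For each, cast all 7 beams and compare to the given ranges.
  (2.5, 4.5, 300°): beam 1 = 1.5529 ≠ 1.9319 ✗
  (1.5, 3.5, 60°): beam 1 = 2.5882 ≠ 1.9319 ✗
  (5.5, 5.5, 120°): beam 1 = 2.5882 ≠ 1.9319 ✗
  …
  (2.5, 8.5, 60°): r_1=1.9319, r_2=0.5774, r_3=0.5176, r_4=0.5774, r_5=0.5176, r_6=1.0000, r_7=1.5529 — all match ✓
No second candidate reproduces the full scan.

(x, y, θ) = (2.5, 8.5, 60°)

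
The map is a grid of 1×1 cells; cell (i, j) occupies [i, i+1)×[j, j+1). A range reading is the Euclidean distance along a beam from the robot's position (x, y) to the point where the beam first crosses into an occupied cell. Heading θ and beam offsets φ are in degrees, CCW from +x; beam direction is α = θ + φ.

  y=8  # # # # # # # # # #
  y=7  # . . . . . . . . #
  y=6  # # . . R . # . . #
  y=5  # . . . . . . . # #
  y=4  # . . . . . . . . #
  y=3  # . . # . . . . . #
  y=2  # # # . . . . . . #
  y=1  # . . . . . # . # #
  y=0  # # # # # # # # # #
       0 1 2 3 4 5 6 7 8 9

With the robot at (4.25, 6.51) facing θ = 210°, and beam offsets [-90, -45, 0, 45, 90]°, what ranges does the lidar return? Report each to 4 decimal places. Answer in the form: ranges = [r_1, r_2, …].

beam 1: φ=-90°, α=120°
  cosα=-0.5000 sinα=0.8660 | (4,6) | tMaxX 0.5000 tMaxY 0.5658 | tΔX 2.0000 tΔY 1.1547
    t=0.5000 [x] (3,6)
    t=0.5658 [y] (3,7)
    t=1.7205 [y] (3,8) — stop
  → r_1 = 1.7205
beam 2: φ=-45°, α=165°
  cosα=-0.9659 sinα=0.2588 | (4,6) | tMaxX 0.2588 tMaxY 1.8932 | tΔX 1.0353 tΔY 3.8637
    t=0.2588 [x] (3,6)
    t=1.2941 [x] (2,6)
    t=1.8932 [y] (2,7)
    t=2.3294 [x] (1,7)
    t=3.3646 [x] (0,7) — stop
  → r_2 = 3.3646
beam 3: φ=0°, α=210°
  cosα=-0.8660 sinα=-0.5000 | (4,6) | tMaxX 0.2887 tMaxY 1.0200 | tΔX 1.1547 tΔY 2.0000
    t=0.2887 [x] (3,6)
    t=1.0200 [y] (3,5)
    t=1.4434 [x] (2,5)
    t=2.5981 [x] (1,5)
    t=3.0200 [y] (1,4)
    t=3.7528 [x] (0,4) — stop
  → r_3 = 3.7528
beam 4: φ=45°, α=255°
  cosα=-0.2588 sinα=-0.9659 | (4,6) | tMaxX 0.9659 tMaxY 0.5280 | tΔX 3.8637 tΔY 1.0353
    t=0.5280 [y] (4,5)
    t=0.9659 [x] (3,5)
    t=1.5633 [y] (3,4)
    t=2.5985 [y] (3,3) — stop
  → r_4 = 2.5985
beam 5: φ=90°, α=300°
  cosα=0.5000 sinα=-0.8660 | (4,6) | tMaxX 1.5000 tMaxY 0.5889 | tΔX 2.0000 tΔY 1.1547
    t=0.5889 [y] (4,5)
    t=1.5000 [x] (5,5)
    t=1.7436 [y] (5,4)
    t=2.8983 [y] (5,3)
    t=3.5000 [x] (6,3)
    t=4.0530 [y] (6,2)
    t=5.2077 [y] (6,1) — stop
  → r_5 = 5.2077

ranges = [1.7205, 3.3646, 3.7528, 2.5985, 5.2077]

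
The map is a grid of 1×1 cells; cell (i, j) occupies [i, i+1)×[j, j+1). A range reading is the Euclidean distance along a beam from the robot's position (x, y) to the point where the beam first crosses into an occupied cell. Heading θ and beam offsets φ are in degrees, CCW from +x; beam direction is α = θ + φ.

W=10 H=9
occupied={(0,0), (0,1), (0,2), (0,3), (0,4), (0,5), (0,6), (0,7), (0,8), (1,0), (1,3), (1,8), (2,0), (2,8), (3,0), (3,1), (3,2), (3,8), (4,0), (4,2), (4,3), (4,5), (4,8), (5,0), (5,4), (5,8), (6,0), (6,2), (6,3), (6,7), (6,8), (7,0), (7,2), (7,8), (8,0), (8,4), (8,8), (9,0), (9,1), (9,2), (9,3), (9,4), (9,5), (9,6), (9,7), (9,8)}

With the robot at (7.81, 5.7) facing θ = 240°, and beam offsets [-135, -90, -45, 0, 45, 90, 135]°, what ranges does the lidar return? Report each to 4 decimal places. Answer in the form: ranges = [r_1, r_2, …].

beam 1: φ=-135°, α=105°
  direction (-0.2588, 0.9659); cell (7,5); t to first gridline: x 3.1296, y 0.3106 (then +3.8637 / +1.0353)
    (7,6) via y @ 0.3106
    (7,7) via y @ 1.3459
    (7,8) via y @ 2.3811  # hit
  → r_1 = 2.3811
beam 2: φ=-90°, α=150°
  direction (-0.8660, 0.5000); cell (7,5); t to first gridline: x 0.9353, y 0.6000 (then +1.1547 / +2.0000)
    (7,6) via y @ 0.6000
    (6,6) via x @ 0.9353
    (5,6) via x @ 2.0900
    (5,7) via y @ 2.6000
    (4,7) via x @ 3.2447
    (3,7) via x @ 4.3994
    (3,8) via y @ 4.6000  # hit
  → r_2 = 4.6000
beam 3: φ=-45°, α=195°
  direction (-0.9659, -0.2588); cell (7,5); t to first gridline: x 0.8386, y 2.7046 (then +1.0353 / +3.8637)
    (6,5) via x @ 0.8386
    (5,5) via x @ 1.8738
    (5,4) via y @ 2.7046  # hit
  → r_3 = 2.7046
beam 4: φ=0°, α=240°
  direction (-0.5000, -0.8660); cell (7,5); t to first gridline: x 1.6200, y 0.8083 (then +2.0000 / +1.1547)
    (7,4) via y @ 0.8083
    (6,4) via x @ 1.6200
    (6,3) via y @ 1.9630  # hit
  → r_4 = 1.9630
beam 5: φ=45°, α=285°
  direction (0.2588, -0.9659); cell (7,5); t to first gridline: x 0.7341, y 0.7247 (then +3.8637 / +1.0353)
    (7,4) via y @ 0.7247
    (8,4) via x @ 0.7341  # hit
  → r_5 = 0.7341
beam 6: φ=90°, α=330°
  direction (0.8660, -0.5000); cell (7,5); t to first gridline: x 0.2194, y 1.4000 (then +1.1547 / +2.0000)
    (8,5) via x @ 0.2194
    (9,5) via x @ 1.3741  # hit
  → r_6 = 1.3741
beam 7: φ=135°, α=15°
  direction (0.9659, 0.2588); cell (7,5); t to first gridline: x 0.1967, y 1.1591 (then +1.0353 / +3.8637)
    (8,5) via x @ 0.1967
    (8,6) via y @ 1.1591
    (9,6) via x @ 1.2320  # hit
  → r_7 = 1.2320

ranges = [2.3811, 4.6000, 2.7046, 1.9630, 0.7341, 1.3741, 1.2320]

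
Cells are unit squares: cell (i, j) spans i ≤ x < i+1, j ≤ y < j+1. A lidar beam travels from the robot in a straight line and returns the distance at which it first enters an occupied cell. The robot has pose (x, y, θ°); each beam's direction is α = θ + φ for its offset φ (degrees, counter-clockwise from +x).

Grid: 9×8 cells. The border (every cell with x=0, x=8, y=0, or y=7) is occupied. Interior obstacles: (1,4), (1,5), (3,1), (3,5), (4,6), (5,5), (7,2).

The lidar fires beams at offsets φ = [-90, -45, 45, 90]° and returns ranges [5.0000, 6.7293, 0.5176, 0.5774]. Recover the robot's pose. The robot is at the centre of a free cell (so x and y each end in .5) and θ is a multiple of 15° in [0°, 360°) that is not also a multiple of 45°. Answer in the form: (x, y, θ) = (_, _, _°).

Enumerate (i+0.5, j+0.5, θ) over the 35 free cells and 16 admissible headings. For each, cast all 4 beams and compare to the given ranges.
  (7.5, 3.5, 30°): beam 1 = 0.5774 ≠ 5.0000 ✗
  (7.5, 4.5, 300°): beam 2 = 1.5529 ≠ 6.7293 ✗
  (2.5, 2.5, 150°): beam 1 = 2.8868 ≠ 5.0000 ✗
  (3.5, 6.5, 330°): beam 1 = 0.5774 ≠ 5.0000 ✗
  (4.5, 2.5, 15°): beam 1 = 1.5529 ≠ 5.0000 ✗
  …
  (1.5, 3.5, 60°): r_1=5.0000, r_2=6.7293, r_3=0.5176, r_4=0.5774 — all match ✓
No second candidate reproduces the full scan.

(x, y, θ) = (1.5, 3.5, 60°)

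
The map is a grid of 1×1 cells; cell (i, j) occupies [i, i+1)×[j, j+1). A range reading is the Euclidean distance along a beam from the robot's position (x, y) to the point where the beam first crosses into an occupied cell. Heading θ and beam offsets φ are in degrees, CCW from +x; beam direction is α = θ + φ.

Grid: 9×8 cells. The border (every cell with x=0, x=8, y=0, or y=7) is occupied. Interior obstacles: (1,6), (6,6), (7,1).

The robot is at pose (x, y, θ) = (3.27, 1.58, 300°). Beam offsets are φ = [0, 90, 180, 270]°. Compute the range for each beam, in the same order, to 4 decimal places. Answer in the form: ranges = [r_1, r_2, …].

beam 1: φ=0°, α=300°
  dir = (cos 300°, sin 300°) = (0.5000, -0.8660); from cell (3,1)
  next x-line at t=1.4600, next y-line at t=0.6697; Δt_x=2.0000, Δt_y=1.1547
    y: enter (3,0) at t=0.6697 ← occupied
  → r_1 = 0.6697
beam 2: φ=90°, α=30°
  dir = (cos 30°, sin 30°) = (0.8660, 0.5000); from cell (3,1)
  next x-line at t=0.8429, next y-line at t=0.8400; Δt_x=1.1547, Δt_y=2.0000
    y: enter (3,2) at t=0.8400
    x: enter (4,2) at t=0.8429
    x: enter (5,2) at t=1.9976
    y: enter (5,3) at t=2.8400
    x: enter (6,3) at t=3.1523
    x: enter (7,3) at t=4.3070
    y: enter (7,4) at t=4.8400
    x: enter (8,4) at t=5.4617 ← occupied
  → r_2 = 5.4617
beam 3: φ=180°, α=120°
  dir = (cos 120°, sin 120°) = (-0.5000, 0.8660); from cell (3,1)
  next x-line at t=0.5400, next y-line at t=0.4850; Δt_x=2.0000, Δt_y=1.1547
    y: enter (3,2) at t=0.4850
    x: enter (2,2) at t=0.5400
    y: enter (2,3) at t=1.6397
    x: enter (1,3) at t=2.5400
    y: enter (1,4) at t=2.7944
    y: enter (1,5) at t=3.9491
    x: enter (0,5) at t=4.5400 ← occupied
  → r_3 = 4.5400
beam 4: φ=270°, α=210°
  dir = (cos 210°, sin 210°) = (-0.8660, -0.5000); from cell (3,1)
  next x-line at t=0.3118, next y-line at t=1.1600; Δt_x=1.1547, Δt_y=2.0000
    x: enter (2,1) at t=0.3118
    y: enter (2,0) at t=1.1600 ← occupied
  → r_4 = 1.1600

ranges = [0.6697, 5.4617, 4.5400, 1.1600]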